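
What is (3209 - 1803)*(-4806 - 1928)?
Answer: -9468004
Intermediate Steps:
(3209 - 1803)*(-4806 - 1928) = 1406*(-6734) = -9468004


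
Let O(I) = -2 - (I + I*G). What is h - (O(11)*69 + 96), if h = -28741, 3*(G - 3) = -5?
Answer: -26928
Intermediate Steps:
G = 4/3 (G = 3 + (1/3)*(-5) = 3 - 5/3 = 4/3 ≈ 1.3333)
O(I) = -2 - 7*I/3 (O(I) = -2 - (I + I*(4/3)) = -2 - (I + 4*I/3) = -2 - 7*I/3)
h - (O(11)*69 + 96) = -28741 - ((-2 - 7/3*11)*69 + 96) = -28741 - ((-2 - 77/3)*69 + 96) = -28741 - (-83/3*69 + 96) = -28741 - (-1909 + 96) = -28741 - 1*(-1813) = -28741 + 1813 = -26928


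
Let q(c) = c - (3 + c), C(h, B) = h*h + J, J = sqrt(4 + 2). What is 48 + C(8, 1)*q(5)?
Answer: -144 - 3*sqrt(6) ≈ -151.35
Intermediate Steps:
J = sqrt(6) ≈ 2.4495
C(h, B) = sqrt(6) + h**2 (C(h, B) = h*h + sqrt(6) = h**2 + sqrt(6) = sqrt(6) + h**2)
q(c) = -3 (q(c) = c + (-3 - c) = -3)
48 + C(8, 1)*q(5) = 48 + (sqrt(6) + 8**2)*(-3) = 48 + (sqrt(6) + 64)*(-3) = 48 + (64 + sqrt(6))*(-3) = 48 + (-192 - 3*sqrt(6)) = -144 - 3*sqrt(6)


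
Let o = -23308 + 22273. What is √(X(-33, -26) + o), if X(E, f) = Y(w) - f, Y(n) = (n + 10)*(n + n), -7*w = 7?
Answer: I*√1027 ≈ 32.047*I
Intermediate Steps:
o = -1035
w = -1 (w = -⅐*7 = -1)
Y(n) = 2*n*(10 + n) (Y(n) = (10 + n)*(2*n) = 2*n*(10 + n))
X(E, f) = -18 - f (X(E, f) = 2*(-1)*(10 - 1) - f = 2*(-1)*9 - f = -18 - f)
√(X(-33, -26) + o) = √((-18 - 1*(-26)) - 1035) = √((-18 + 26) - 1035) = √(8 - 1035) = √(-1027) = I*√1027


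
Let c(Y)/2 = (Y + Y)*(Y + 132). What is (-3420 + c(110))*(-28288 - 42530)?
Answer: -7298503080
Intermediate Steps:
c(Y) = 4*Y*(132 + Y) (c(Y) = 2*((Y + Y)*(Y + 132)) = 2*((2*Y)*(132 + Y)) = 2*(2*Y*(132 + Y)) = 4*Y*(132 + Y))
(-3420 + c(110))*(-28288 - 42530) = (-3420 + 4*110*(132 + 110))*(-28288 - 42530) = (-3420 + 4*110*242)*(-70818) = (-3420 + 106480)*(-70818) = 103060*(-70818) = -7298503080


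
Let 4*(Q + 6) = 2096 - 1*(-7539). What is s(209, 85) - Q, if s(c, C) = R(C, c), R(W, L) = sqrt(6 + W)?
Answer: -9611/4 + sqrt(91) ≈ -2393.2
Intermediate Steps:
s(c, C) = sqrt(6 + C)
Q = 9611/4 (Q = -6 + (2096 - 1*(-7539))/4 = -6 + (2096 + 7539)/4 = -6 + (1/4)*9635 = -6 + 9635/4 = 9611/4 ≈ 2402.8)
s(209, 85) - Q = sqrt(6 + 85) - 1*9611/4 = sqrt(91) - 9611/4 = -9611/4 + sqrt(91)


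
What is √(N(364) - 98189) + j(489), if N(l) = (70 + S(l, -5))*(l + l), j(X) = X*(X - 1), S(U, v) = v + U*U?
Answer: 238632 + 13*√570451 ≈ 2.4845e+5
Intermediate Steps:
S(U, v) = v + U²
j(X) = X*(-1 + X)
N(l) = 2*l*(65 + l²) (N(l) = (70 + (-5 + l²))*(l + l) = (65 + l²)*(2*l) = 2*l*(65 + l²))
√(N(364) - 98189) + j(489) = √(2*364*(65 + 364²) - 98189) + 489*(-1 + 489) = √(2*364*(65 + 132496) - 98189) + 489*488 = √(2*364*132561 - 98189) + 238632 = √(96504408 - 98189) + 238632 = √96406219 + 238632 = 13*√570451 + 238632 = 238632 + 13*√570451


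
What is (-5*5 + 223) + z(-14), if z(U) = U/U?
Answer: 199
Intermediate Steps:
z(U) = 1
(-5*5 + 223) + z(-14) = (-5*5 + 223) + 1 = (-25 + 223) + 1 = 198 + 1 = 199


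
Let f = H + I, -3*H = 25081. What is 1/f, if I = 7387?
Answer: -3/2920 ≈ -0.0010274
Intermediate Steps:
H = -25081/3 (H = -1/3*25081 = -25081/3 ≈ -8360.3)
f = -2920/3 (f = -25081/3 + 7387 = -2920/3 ≈ -973.33)
1/f = 1/(-2920/3) = -3/2920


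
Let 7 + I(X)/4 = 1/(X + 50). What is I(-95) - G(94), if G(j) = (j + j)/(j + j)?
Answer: -1309/45 ≈ -29.089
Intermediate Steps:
I(X) = -28 + 4/(50 + X) (I(X) = -28 + 4/(X + 50) = -28 + 4/(50 + X))
G(j) = 1 (G(j) = (2*j)/((2*j)) = (2*j)*(1/(2*j)) = 1)
I(-95) - G(94) = 4*(-349 - 7*(-95))/(50 - 95) - 1*1 = 4*(-349 + 665)/(-45) - 1 = 4*(-1/45)*316 - 1 = -1264/45 - 1 = -1309/45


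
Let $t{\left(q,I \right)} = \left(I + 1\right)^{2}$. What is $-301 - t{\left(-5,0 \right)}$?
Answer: $-302$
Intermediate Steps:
$t{\left(q,I \right)} = \left(1 + I\right)^{2}$
$-301 - t{\left(-5,0 \right)} = -301 - \left(1 + 0\right)^{2} = -301 - 1^{2} = -301 - 1 = -302$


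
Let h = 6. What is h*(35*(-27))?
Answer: -5670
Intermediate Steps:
h*(35*(-27)) = 6*(35*(-27)) = 6*(-945) = -5670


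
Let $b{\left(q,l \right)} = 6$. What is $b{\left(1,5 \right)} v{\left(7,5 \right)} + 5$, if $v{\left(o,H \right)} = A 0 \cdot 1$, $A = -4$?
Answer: $5$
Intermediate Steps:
$v{\left(o,H \right)} = 0$ ($v{\left(o,H \right)} = \left(-4\right) 0 \cdot 1 = 0 \cdot 1 = 0$)
$b{\left(1,5 \right)} v{\left(7,5 \right)} + 5 = 6 \cdot 0 + 5 = 0 + 5 = 5$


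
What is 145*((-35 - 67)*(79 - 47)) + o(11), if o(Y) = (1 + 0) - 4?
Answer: -473283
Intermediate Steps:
o(Y) = -3 (o(Y) = 1 - 4 = -3)
145*((-35 - 67)*(79 - 47)) + o(11) = 145*((-35 - 67)*(79 - 47)) - 3 = 145*(-102*32) - 3 = 145*(-3264) - 3 = -473280 - 3 = -473283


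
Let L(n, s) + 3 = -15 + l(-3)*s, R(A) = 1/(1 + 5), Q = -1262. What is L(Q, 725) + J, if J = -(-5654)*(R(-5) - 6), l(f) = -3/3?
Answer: -101174/3 ≈ -33725.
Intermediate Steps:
R(A) = ⅙ (R(A) = 1/6 = ⅙)
l(f) = -1 (l(f) = -3*⅓ = -1)
L(n, s) = -18 - s (L(n, s) = -3 + (-15 - s) = -18 - s)
J = -98945/3 (J = -(-5654)*(⅙ - 6) = -(-5654)*(-35)/6 = -257*385/3 = -98945/3 ≈ -32982.)
L(Q, 725) + J = (-18 - 1*725) - 98945/3 = (-18 - 725) - 98945/3 = -743 - 98945/3 = -101174/3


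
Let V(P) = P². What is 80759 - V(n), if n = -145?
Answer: 59734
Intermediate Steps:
80759 - V(n) = 80759 - 1*(-145)² = 80759 - 1*21025 = 80759 - 21025 = 59734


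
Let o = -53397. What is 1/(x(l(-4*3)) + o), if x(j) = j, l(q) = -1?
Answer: -1/53398 ≈ -1.8727e-5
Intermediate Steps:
1/(x(l(-4*3)) + o) = 1/(-1 - 53397) = 1/(-53398) = -1/53398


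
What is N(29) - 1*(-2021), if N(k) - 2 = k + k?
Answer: 2081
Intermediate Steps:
N(k) = 2 + 2*k (N(k) = 2 + (k + k) = 2 + 2*k)
N(29) - 1*(-2021) = (2 + 2*29) - 1*(-2021) = (2 + 58) + 2021 = 60 + 2021 = 2081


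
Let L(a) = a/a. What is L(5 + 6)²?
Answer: 1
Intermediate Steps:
L(a) = 1
L(5 + 6)² = 1² = 1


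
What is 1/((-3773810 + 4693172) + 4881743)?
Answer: 1/5801105 ≈ 1.7238e-7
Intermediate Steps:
1/((-3773810 + 4693172) + 4881743) = 1/(919362 + 4881743) = 1/5801105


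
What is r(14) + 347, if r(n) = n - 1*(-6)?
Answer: 367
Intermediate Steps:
r(n) = 6 + n (r(n) = n + 6 = 6 + n)
r(14) + 347 = (6 + 14) + 347 = 20 + 347 = 367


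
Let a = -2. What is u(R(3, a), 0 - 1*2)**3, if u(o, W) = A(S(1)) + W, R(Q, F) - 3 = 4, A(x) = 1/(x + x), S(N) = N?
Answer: -27/8 ≈ -3.3750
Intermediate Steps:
A(x) = 1/(2*x)
R(Q, F) = 7 (R(Q, F) = 3 + 4 = 7)
u(o, W) = 1/2 + W (u(o, W) = (1/2)/1 + W = (1/2)*1 + W = 1/2 + W)
u(R(3, a), 0 - 1*2)**3 = (1/2 + (0 - 1*2))**3 = (1/2 + (0 - 2))**3 = (1/2 - 2)**3 = (-3/2)**3 = -27/8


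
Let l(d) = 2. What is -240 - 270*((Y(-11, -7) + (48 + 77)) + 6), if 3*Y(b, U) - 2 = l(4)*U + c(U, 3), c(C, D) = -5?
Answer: -34080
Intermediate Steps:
Y(b, U) = -1 + 2*U/3 (Y(b, U) = 2/3 + (2*U - 5)/3 = 2/3 + (-5 + 2*U)/3 = 2/3 + (-5/3 + 2*U/3) = -1 + 2*U/3)
-240 - 270*((Y(-11, -7) + (48 + 77)) + 6) = -240 - 270*(((-1 + (2/3)*(-7)) + (48 + 77)) + 6) = -240 - 270*(((-1 - 14/3) + 125) + 6) = -240 - 270*((-17/3 + 125) + 6) = -240 - 270*(358/3 + 6) = -240 - 270*376/3 = -240 - 33840 = -34080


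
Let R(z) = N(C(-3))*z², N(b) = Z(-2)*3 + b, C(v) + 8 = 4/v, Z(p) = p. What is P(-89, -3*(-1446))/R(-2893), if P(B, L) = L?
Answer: -6507/192497327 ≈ -3.3803e-5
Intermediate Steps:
C(v) = -8 + 4/v
N(b) = -6 + b (N(b) = -2*3 + b = -6 + b)
R(z) = -46*z²/3 (R(z) = (-6 + (-8 + 4/(-3)))*z² = (-6 + (-8 + 4*(-⅓)))*z² = (-6 + (-8 - 4/3))*z² = (-6 - 28/3)*z² = -46*z²/3)
P(-89, -3*(-1446))/R(-2893) = (-3*(-1446))/((-46/3*(-2893)²)) = 4338/((-46/3*8369449)) = 4338/(-384994654/3) = 4338*(-3/384994654) = -6507/192497327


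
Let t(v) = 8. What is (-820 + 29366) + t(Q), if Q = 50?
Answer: 28554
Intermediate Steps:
(-820 + 29366) + t(Q) = (-820 + 29366) + 8 = 28546 + 8 = 28554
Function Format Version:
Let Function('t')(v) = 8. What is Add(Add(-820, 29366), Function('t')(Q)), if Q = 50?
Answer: 28554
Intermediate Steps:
Add(Add(-820, 29366), Function('t')(Q)) = Add(Add(-820, 29366), 8) = Add(28546, 8) = 28554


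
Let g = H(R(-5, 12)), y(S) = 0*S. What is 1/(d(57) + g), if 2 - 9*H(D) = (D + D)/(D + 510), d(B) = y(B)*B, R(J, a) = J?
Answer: 303/68 ≈ 4.4559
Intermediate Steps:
y(S) = 0
d(B) = 0 (d(B) = 0*B = 0)
H(D) = 2/9 - 2*D/(9*(510 + D)) (H(D) = 2/9 - (D + D)/(9*(D + 510)) = 2/9 - 2*D/(9*(510 + D)))
g = 68/303 (g = 340/(3*(510 - 5)) = (340/3)/505 = (340/3)*(1/505) = 68/303 ≈ 0.22442)
1/(d(57) + g) = 1/(0 + 68/303) = 1/(68/303) = 303/68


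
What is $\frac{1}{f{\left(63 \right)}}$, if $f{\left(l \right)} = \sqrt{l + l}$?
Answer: $\frac{\sqrt{14}}{42} \approx 0.089087$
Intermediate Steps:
$f{\left(l \right)} = \sqrt{2} \sqrt{l}$ ($f{\left(l \right)} = \sqrt{2 l} = \sqrt{2} \sqrt{l}$)
$\frac{1}{f{\left(63 \right)}} = \frac{1}{\sqrt{2} \sqrt{63}} = \frac{1}{\sqrt{2} \cdot 3 \sqrt{7}} = \frac{1}{3 \sqrt{14}} = \frac{\sqrt{14}}{42}$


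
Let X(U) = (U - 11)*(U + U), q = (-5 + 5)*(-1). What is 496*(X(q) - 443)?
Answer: -219728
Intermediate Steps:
q = 0 (q = 0*(-1) = 0)
X(U) = 2*U*(-11 + U) (X(U) = (-11 + U)*(2*U) = 2*U*(-11 + U))
496*(X(q) - 443) = 496*(2*0*(-11 + 0) - 443) = 496*(2*0*(-11) - 443) = 496*(0 - 443) = 496*(-443) = -219728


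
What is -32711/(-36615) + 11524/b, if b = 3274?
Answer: 264523537/59938755 ≈ 4.4132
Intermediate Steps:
-32711/(-36615) + 11524/b = -32711/(-36615) + 11524/3274 = -32711*(-1/36615) + 11524*(1/3274) = 32711/36615 + 5762/1637 = 264523537/59938755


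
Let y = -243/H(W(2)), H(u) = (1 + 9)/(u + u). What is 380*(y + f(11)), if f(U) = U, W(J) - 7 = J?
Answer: -162032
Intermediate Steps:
W(J) = 7 + J
H(u) = 5/u (H(u) = 10/((2*u)) = 10*(1/(2*u)) = 5/u)
y = -2187/5 (y = -243/(5/(7 + 2)) = -243/(5/9) = -243/(5*(⅑)) = -243/5/9 = -243*9/5 = -2187/5 ≈ -437.40)
380*(y + f(11)) = 380*(-2187/5 + 11) = 380*(-2132/5) = -162032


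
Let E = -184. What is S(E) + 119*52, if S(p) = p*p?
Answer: 40044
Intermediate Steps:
S(p) = p²
S(E) + 119*52 = (-184)² + 119*52 = 33856 + 6188 = 40044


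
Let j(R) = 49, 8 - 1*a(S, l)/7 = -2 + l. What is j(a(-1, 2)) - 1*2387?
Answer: -2338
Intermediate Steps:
a(S, l) = 70 - 7*l (a(S, l) = 56 - 7*(-2 + l) = 56 + (14 - 7*l) = 70 - 7*l)
j(a(-1, 2)) - 1*2387 = 49 - 1*2387 = 49 - 2387 = -2338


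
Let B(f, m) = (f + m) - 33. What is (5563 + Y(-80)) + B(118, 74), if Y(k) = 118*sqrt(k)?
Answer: 5722 + 472*I*sqrt(5) ≈ 5722.0 + 1055.4*I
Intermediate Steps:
B(f, m) = -33 + f + m
(5563 + Y(-80)) + B(118, 74) = (5563 + 118*sqrt(-80)) + (-33 + 118 + 74) = (5563 + 118*(4*I*sqrt(5))) + 159 = (5563 + 472*I*sqrt(5)) + 159 = 5722 + 472*I*sqrt(5)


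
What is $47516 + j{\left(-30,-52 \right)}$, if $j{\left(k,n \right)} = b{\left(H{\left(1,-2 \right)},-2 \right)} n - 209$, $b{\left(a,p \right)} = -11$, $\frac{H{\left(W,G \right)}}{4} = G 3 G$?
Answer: $47879$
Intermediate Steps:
$H{\left(W,G \right)} = 12 G^{2}$ ($H{\left(W,G \right)} = 4 G 3 G = 4 \cdot 3 G G = 4 \cdot 3 G^{2} = 12 G^{2}$)
$j{\left(k,n \right)} = -209 - 11 n$ ($j{\left(k,n \right)} = - 11 n - 209 = -209 - 11 n$)
$47516 + j{\left(-30,-52 \right)} = 47516 - -363 = 47516 + \left(-209 + 572\right) = 47516 + 363 = 47879$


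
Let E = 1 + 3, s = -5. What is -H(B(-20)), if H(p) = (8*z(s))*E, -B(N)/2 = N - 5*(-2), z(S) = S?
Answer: 160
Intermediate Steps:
E = 4
B(N) = -20 - 2*N (B(N) = -2*(N - 5*(-2)) = -2*(N + 10) = -2*(10 + N) = -20 - 2*N)
H(p) = -160 (H(p) = (8*(-5))*4 = -40*4 = -160)
-H(B(-20)) = -1*(-160) = 160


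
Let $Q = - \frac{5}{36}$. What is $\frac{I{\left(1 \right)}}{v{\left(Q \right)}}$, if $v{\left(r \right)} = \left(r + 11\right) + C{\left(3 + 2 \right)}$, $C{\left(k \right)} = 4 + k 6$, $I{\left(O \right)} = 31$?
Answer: $\frac{1116}{1615} \approx 0.69102$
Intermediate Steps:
$Q = - \frac{5}{36}$ ($Q = \left(-5\right) \frac{1}{36} = - \frac{5}{36} \approx -0.13889$)
$C{\left(k \right)} = 4 + 6 k$
$v{\left(r \right)} = 45 + r$ ($v{\left(r \right)} = \left(r + 11\right) + \left(4 + 6 \left(3 + 2\right)\right) = \left(11 + r\right) + \left(4 + 6 \cdot 5\right) = \left(11 + r\right) + \left(4 + 30\right) = \left(11 + r\right) + 34 = 45 + r$)
$\frac{I{\left(1 \right)}}{v{\left(Q \right)}} = \frac{31}{45 - \frac{5}{36}} = \frac{31}{\frac{1615}{36}} = 31 \cdot \frac{36}{1615} = \frac{1116}{1615}$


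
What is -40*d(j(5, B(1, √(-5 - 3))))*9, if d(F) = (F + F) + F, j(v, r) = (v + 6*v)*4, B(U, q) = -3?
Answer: -151200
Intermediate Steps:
j(v, r) = 28*v (j(v, r) = (7*v)*4 = 28*v)
d(F) = 3*F (d(F) = 2*F + F = 3*F)
-40*d(j(5, B(1, √(-5 - 3))))*9 = -120*28*5*9 = -120*140*9 = -40*420*9 = -16800*9 = -151200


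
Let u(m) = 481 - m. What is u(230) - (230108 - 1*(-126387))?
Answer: -356244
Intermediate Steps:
u(230) - (230108 - 1*(-126387)) = (481 - 1*230) - (230108 - 1*(-126387)) = (481 - 230) - (230108 + 126387) = 251 - 1*356495 = 251 - 356495 = -356244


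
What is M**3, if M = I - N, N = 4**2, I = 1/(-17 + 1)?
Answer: -16974593/4096 ≈ -4144.2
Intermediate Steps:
I = -1/16 (I = 1/(-16) = -1/16 ≈ -0.062500)
N = 16
M = -257/16 (M = -1/16 - 1*16 = -1/16 - 16 = -257/16 ≈ -16.063)
M**3 = (-257/16)**3 = -16974593/4096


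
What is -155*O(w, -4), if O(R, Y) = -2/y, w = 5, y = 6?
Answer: 155/3 ≈ 51.667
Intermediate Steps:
O(R, Y) = -⅓ (O(R, Y) = -2/6 = -2*⅙ = -⅓)
-155*O(w, -4) = -155*(-⅓) = 155/3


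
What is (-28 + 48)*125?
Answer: 2500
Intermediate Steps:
(-28 + 48)*125 = 20*125 = 2500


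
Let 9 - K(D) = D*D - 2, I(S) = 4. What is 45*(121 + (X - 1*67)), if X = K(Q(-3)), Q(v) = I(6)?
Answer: 2205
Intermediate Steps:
Q(v) = 4
K(D) = 11 - D**2 (K(D) = 9 - (D*D - 2) = 9 - (D**2 - 2) = 9 - (-2 + D**2) = 9 + (2 - D**2) = 11 - D**2)
X = -5 (X = 11 - 1*4**2 = 11 - 1*16 = 11 - 16 = -5)
45*(121 + (X - 1*67)) = 45*(121 + (-5 - 1*67)) = 45*(121 + (-5 - 67)) = 45*(121 - 72) = 45*49 = 2205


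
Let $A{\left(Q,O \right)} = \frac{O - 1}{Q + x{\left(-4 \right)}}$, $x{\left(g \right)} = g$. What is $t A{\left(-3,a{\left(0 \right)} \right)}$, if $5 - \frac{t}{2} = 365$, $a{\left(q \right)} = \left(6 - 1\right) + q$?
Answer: $\frac{2880}{7} \approx 411.43$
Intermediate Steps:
$a{\left(q \right)} = 5 + q$
$A{\left(Q,O \right)} = \frac{-1 + O}{-4 + Q}$ ($A{\left(Q,O \right)} = \frac{O - 1}{Q - 4} = \frac{-1 + O}{-4 + Q}$)
$t = -720$ ($t = 10 - 730 = -720$)
$t A{\left(-3,a{\left(0 \right)} \right)} = - 720 \frac{-1 + \left(5 + 0\right)}{-4 - 3} = - 720 \frac{-1 + 5}{-7} = - 720 \left(\left(- \frac{1}{7}\right) 4\right) = \left(-720\right) \left(- \frac{4}{7}\right) = \frac{2880}{7}$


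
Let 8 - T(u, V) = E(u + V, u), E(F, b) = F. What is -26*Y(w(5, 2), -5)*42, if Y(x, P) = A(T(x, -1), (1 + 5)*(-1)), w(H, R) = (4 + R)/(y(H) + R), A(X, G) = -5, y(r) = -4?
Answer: 5460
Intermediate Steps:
T(u, V) = 8 - V - u (T(u, V) = 8 - (u + V) = 8 - (V + u) = 8 + (-V - u) = 8 - V - u)
w(H, R) = (4 + R)/(-4 + R)
Y(x, P) = -5
-26*Y(w(5, 2), -5)*42 = -26*(-5)*42 = 130*42 = 5460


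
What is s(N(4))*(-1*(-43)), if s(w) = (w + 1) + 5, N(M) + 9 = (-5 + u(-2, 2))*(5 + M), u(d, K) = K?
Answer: -1290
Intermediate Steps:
N(M) = -24 - 3*M (N(M) = -9 + (-5 + 2)*(5 + M) = -9 - 3*(5 + M) = -9 + (-15 - 3*M) = -24 - 3*M)
s(w) = 6 + w (s(w) = (1 + w) + 5 = 6 + w)
s(N(4))*(-1*(-43)) = (6 + (-24 - 3*4))*(-1*(-43)) = (6 + (-24 - 12))*43 = (6 - 36)*43 = -30*43 = -1290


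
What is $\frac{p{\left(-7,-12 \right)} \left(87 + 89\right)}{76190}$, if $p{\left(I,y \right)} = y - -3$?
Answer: $- \frac{792}{38095} \approx -0.02079$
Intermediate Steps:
$p{\left(I,y \right)} = 3 + y$ ($p{\left(I,y \right)} = y + 3 = 3 + y$)
$\frac{p{\left(-7,-12 \right)} \left(87 + 89\right)}{76190} = \frac{\left(3 - 12\right) \left(87 + 89\right)}{76190} = \left(-9\right) 176 \cdot \frac{1}{76190} = \left(-1584\right) \frac{1}{76190} = - \frac{792}{38095}$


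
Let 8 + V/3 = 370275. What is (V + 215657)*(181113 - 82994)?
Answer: 130150732502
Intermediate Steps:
V = 1110801 (V = -24 + 3*370275 = -24 + 1110825 = 1110801)
(V + 215657)*(181113 - 82994) = (1110801 + 215657)*(181113 - 82994) = 1326458*98119 = 130150732502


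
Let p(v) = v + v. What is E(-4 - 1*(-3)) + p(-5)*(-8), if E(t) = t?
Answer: 79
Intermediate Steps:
p(v) = 2*v
E(-4 - 1*(-3)) + p(-5)*(-8) = (-4 - 1*(-3)) + (2*(-5))*(-8) = (-4 + 3) - 10*(-8) = -1 + 80 = 79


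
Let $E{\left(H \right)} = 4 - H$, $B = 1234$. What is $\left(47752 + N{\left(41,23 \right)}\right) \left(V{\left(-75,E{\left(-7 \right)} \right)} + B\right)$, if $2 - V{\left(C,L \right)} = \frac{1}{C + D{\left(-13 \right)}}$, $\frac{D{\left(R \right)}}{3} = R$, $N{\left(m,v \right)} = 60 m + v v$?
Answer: $\frac{7149660605}{114} \approx 6.2716 \cdot 10^{7}$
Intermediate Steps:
$N{\left(m,v \right)} = v^{2} + 60 m$ ($N{\left(m,v \right)} = 60 m + v^{2} = v^{2} + 60 m$)
$D{\left(R \right)} = 3 R$
$V{\left(C,L \right)} = 2 - \frac{1}{-39 + C}$ ($V{\left(C,L \right)} = 2 - \frac{1}{C + 3 \left(-13\right)} = 2 - \frac{1}{C - 39} = 2 - \frac{1}{-39 + C}$)
$\left(47752 + N{\left(41,23 \right)}\right) \left(V{\left(-75,E{\left(-7 \right)} \right)} + B\right) = \left(47752 + \left(23^{2} + 60 \cdot 41\right)\right) \left(\frac{-79 + 2 \left(-75\right)}{-39 - 75} + 1234\right) = \left(47752 + \left(529 + 2460\right)\right) \left(\frac{-79 - 150}{-114} + 1234\right) = \left(47752 + 2989\right) \left(\left(- \frac{1}{114}\right) \left(-229\right) + 1234\right) = 50741 \left(\frac{229}{114} + 1234\right) = 50741 \cdot \frac{140905}{114} = \frac{7149660605}{114}$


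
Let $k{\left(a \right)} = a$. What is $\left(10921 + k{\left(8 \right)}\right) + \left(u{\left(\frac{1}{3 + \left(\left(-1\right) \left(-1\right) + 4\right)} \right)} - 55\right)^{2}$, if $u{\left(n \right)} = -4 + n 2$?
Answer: $\frac{230089}{16} \approx 14381.0$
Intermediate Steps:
$u{\left(n \right)} = -4 + 2 n$
$\left(10921 + k{\left(8 \right)}\right) + \left(u{\left(\frac{1}{3 + \left(\left(-1\right) \left(-1\right) + 4\right)} \right)} - 55\right)^{2} = \left(10921 + 8\right) + \left(\left(-4 + \frac{2}{3 + \left(\left(-1\right) \left(-1\right) + 4\right)}\right) - 55\right)^{2} = 10929 + \left(\left(-4 + \frac{2}{3 + \left(1 + 4\right)}\right) - 55\right)^{2} = 10929 + \left(\left(-4 + \frac{2}{3 + 5}\right) - 55\right)^{2} = 10929 + \left(\left(-4 + \frac{2}{8}\right) - 55\right)^{2} = 10929 + \left(\left(-4 + 2 \cdot \frac{1}{8}\right) - 55\right)^{2} = 10929 + \left(\left(-4 + \frac{1}{4}\right) - 55\right)^{2} = 10929 + \left(- \frac{15}{4} - 55\right)^{2} = 10929 + \left(- \frac{235}{4}\right)^{2} = 10929 + \frac{55225}{16} = \frac{230089}{16}$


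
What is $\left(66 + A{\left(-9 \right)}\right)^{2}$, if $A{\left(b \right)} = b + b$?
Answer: $2304$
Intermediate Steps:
$A{\left(b \right)} = 2 b$
$\left(66 + A{\left(-9 \right)}\right)^{2} = \left(66 + 2 \left(-9\right)\right)^{2} = \left(66 - 18\right)^{2} = 48^{2} = 2304$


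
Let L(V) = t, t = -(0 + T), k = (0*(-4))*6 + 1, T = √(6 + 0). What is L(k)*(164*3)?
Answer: -492*√6 ≈ -1205.1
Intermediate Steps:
T = √6 ≈ 2.4495
k = 1 (k = 0*6 + 1 = 0 + 1 = 1)
t = -√6 (t = -(0 + √6) = -√6 ≈ -2.4495)
L(V) = -√6
L(k)*(164*3) = (-√6)*(164*3) = -√6*492 = -492*√6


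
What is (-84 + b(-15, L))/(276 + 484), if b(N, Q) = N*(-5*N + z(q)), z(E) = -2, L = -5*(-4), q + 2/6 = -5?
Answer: -1179/760 ≈ -1.5513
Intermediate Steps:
q = -16/3 (q = -⅓ - 5 = -16/3 ≈ -5.3333)
L = 20
b(N, Q) = N*(-2 - 5*N) (b(N, Q) = N*(-5*N - 2) = N*(-2 - 5*N))
(-84 + b(-15, L))/(276 + 484) = (-84 - 1*(-15)*(2 + 5*(-15)))/(276 + 484) = (-84 - 1*(-15)*(2 - 75))/760 = (-84 - 1*(-15)*(-73))*(1/760) = (-84 - 1095)*(1/760) = -1179*1/760 = -1179/760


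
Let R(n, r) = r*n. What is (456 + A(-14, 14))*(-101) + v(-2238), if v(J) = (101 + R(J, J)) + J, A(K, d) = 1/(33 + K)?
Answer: 94248468/19 ≈ 4.9604e+6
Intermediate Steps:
R(n, r) = n*r
v(J) = 101 + J + J² (v(J) = (101 + J*J) + J = (101 + J²) + J = 101 + J + J²)
(456 + A(-14, 14))*(-101) + v(-2238) = (456 + 1/(33 - 14))*(-101) + (101 - 2238 + (-2238)²) = (456 + 1/19)*(-101) + (101 - 2238 + 5008644) = (456 + 1/19)*(-101) + 5006507 = (8665/19)*(-101) + 5006507 = -875165/19 + 5006507 = 94248468/19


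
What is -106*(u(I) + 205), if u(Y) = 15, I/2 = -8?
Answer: -23320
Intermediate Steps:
I = -16 (I = 2*(-8) = -16)
-106*(u(I) + 205) = -106*(15 + 205) = -106*220 = -23320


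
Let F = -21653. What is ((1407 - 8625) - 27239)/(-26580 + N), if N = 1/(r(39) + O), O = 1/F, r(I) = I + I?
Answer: 58195564381/44891817487 ≈ 1.2964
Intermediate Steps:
r(I) = 2*I
O = -1/21653 (O = 1/(-21653) = -1/21653 ≈ -4.6183e-5)
N = 21653/1688933 (N = 1/(2*39 - 1/21653) = 1/(78 - 1/21653) = 1/(1688933/21653) = 21653/1688933 ≈ 0.012821)
((1407 - 8625) - 27239)/(-26580 + N) = ((1407 - 8625) - 27239)/(-26580 + 21653/1688933) = (-7218 - 27239)/(-44891817487/1688933) = -34457*(-1688933/44891817487) = 58195564381/44891817487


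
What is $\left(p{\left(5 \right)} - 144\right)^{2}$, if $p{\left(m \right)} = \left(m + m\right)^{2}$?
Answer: $1936$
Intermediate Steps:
$p{\left(m \right)} = 4 m^{2}$ ($p{\left(m \right)} = \left(2 m\right)^{2} = 4 m^{2}$)
$\left(p{\left(5 \right)} - 144\right)^{2} = \left(4 \cdot 5^{2} - 144\right)^{2} = \left(4 \cdot 25 - 144\right)^{2} = \left(100 - 144\right)^{2} = \left(-44\right)^{2} = 1936$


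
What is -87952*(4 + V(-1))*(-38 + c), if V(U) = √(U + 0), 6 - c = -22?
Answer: 3518080 + 879520*I ≈ 3.5181e+6 + 8.7952e+5*I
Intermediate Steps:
c = 28 (c = 6 - 1*(-22) = 6 + 22 = 28)
V(U) = √U
-87952*(4 + V(-1))*(-38 + c) = -87952*(4 + √(-1))*(-38 + 28) = -87952*(4 + I)*(-10) = -87952*(-40 - 10*I) = 3518080 + 879520*I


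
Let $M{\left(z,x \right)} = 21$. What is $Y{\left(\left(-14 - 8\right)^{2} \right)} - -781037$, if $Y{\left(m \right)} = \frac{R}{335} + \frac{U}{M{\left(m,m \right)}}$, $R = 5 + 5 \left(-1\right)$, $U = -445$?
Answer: $\frac{16401332}{21} \approx 7.8102 \cdot 10^{5}$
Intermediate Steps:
$R = 0$ ($R = 5 - 5 = 0$)
$Y{\left(m \right)} = - \frac{445}{21}$ ($Y{\left(m \right)} = \frac{0}{335} - \frac{445}{21} = 0 \cdot \frac{1}{335} - \frac{445}{21} = 0 - \frac{445}{21} = - \frac{445}{21}$)
$Y{\left(\left(-14 - 8\right)^{2} \right)} - -781037 = - \frac{445}{21} - -781037 = - \frac{445}{21} + 781037 = \frac{16401332}{21}$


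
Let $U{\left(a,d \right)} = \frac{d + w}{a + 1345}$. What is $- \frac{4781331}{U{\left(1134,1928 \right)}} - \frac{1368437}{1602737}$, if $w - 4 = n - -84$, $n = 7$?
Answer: $- \frac{18997115487553664}{3242336951} \approx -5.8591 \cdot 10^{6}$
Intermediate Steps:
$w = 95$ ($w = 4 + \left(7 - -84\right) = 4 + \left(7 + 84\right) = 4 + 91 = 95$)
$U{\left(a,d \right)} = \frac{95 + d}{1345 + a}$ ($U{\left(a,d \right)} = \frac{d + 95}{a + 1345} = \frac{95 + d}{1345 + a}$)
$- \frac{4781331}{U{\left(1134,1928 \right)}} - \frac{1368437}{1602737} = - \frac{4781331}{\frac{1}{1345 + 1134} \left(95 + 1928\right)} - \frac{1368437}{1602737} = - \frac{4781331}{\frac{1}{2479} \cdot 2023} - \frac{1368437}{1602737} = - \frac{4781331}{\frac{2023}{2479}} - \frac{1368437}{1602737} = \left(-4781331\right) \frac{2479}{2023} - \frac{1368437}{1602737} = - \frac{11852919549}{2023} - \frac{1368437}{1602737} = - \frac{18997115487553664}{3242336951}$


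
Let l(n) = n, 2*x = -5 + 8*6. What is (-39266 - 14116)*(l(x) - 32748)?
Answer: 1747006023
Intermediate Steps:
x = 43/2 (x = (-5 + 8*6)/2 = (-5 + 48)/2 = (½)*43 = 43/2 ≈ 21.500)
(-39266 - 14116)*(l(x) - 32748) = (-39266 - 14116)*(43/2 - 32748) = -53382*(-65453/2) = 1747006023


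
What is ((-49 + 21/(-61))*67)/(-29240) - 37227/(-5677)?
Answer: 157080109/23548196 ≈ 6.6706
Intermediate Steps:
((-49 + 21/(-61))*67)/(-29240) - 37227/(-5677) = ((-49 + 21*(-1/61))*67)*(-1/29240) - 37227*(-1/5677) = ((-49 - 21/61)*67)*(-1/29240) + 37227/5677 = -3010/61*67*(-1/29240) + 37227/5677 = -201670/61*(-1/29240) + 37227/5677 = 469/4148 + 37227/5677 = 157080109/23548196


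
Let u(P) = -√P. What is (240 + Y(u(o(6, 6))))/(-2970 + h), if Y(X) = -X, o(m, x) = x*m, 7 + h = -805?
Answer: -123/1891 ≈ -0.065045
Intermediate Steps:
h = -812 (h = -7 - 805 = -812)
o(m, x) = m*x
(240 + Y(u(o(6, 6))))/(-2970 + h) = (240 - (-1)*√(6*6))/(-2970 - 812) = (240 - (-1)*√36)/(-3782) = (240 - (-1)*6)*(-1/3782) = (240 - 1*(-6))*(-1/3782) = (240 + 6)*(-1/3782) = 246*(-1/3782) = -123/1891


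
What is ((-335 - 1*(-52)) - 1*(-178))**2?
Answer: 11025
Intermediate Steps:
((-335 - 1*(-52)) - 1*(-178))**2 = ((-335 + 52) + 178)**2 = (-283 + 178)**2 = (-105)**2 = 11025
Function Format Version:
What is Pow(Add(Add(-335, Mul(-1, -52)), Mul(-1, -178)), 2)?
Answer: 11025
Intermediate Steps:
Pow(Add(Add(-335, Mul(-1, -52)), Mul(-1, -178)), 2) = Pow(Add(Add(-335, 52), 178), 2) = Pow(Add(-283, 178), 2) = Pow(-105, 2) = 11025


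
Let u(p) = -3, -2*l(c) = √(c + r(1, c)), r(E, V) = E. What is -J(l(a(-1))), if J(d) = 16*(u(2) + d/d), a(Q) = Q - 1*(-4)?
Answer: 32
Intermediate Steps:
a(Q) = 4 + Q (a(Q) = Q + 4 = 4 + Q)
l(c) = -√(1 + c)/2 (l(c) = -√(c + 1)/2 = -√(1 + c)/2)
J(d) = -32 (J(d) = 16*(-3 + d/d) = 16*(-3 + 1) = 16*(-2) = -32)
-J(l(a(-1))) = -1*(-32) = 32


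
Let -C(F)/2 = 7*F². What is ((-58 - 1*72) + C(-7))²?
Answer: 665856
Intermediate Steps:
C(F) = -14*F²
((-58 - 1*72) + C(-7))² = ((-58 - 1*72) - 14*(-7)²)² = ((-58 - 72) - 14*49)² = (-130 - 686)² = (-816)² = 665856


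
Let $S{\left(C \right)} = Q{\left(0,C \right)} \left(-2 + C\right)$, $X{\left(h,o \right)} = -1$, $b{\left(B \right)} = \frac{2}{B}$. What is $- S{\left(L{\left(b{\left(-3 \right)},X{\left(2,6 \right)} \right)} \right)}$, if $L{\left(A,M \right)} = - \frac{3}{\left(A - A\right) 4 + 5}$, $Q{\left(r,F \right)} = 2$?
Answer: $\frac{26}{5} \approx 5.2$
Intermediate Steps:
$L{\left(A,M \right)} = - \frac{3}{5}$ ($L{\left(A,M \right)} = - \frac{3}{0 \cdot 4 + 5} = - \frac{3}{0 + 5} = - \frac{3}{5}$)
$S{\left(C \right)} = -4 + 2 C$ ($S{\left(C \right)} = 2 \left(-2 + C\right) = -4 + 2 C$)
$- S{\left(L{\left(b{\left(-3 \right)},X{\left(2,6 \right)} \right)} \right)} = - (-4 + 2 \left(- \frac{3}{5}\right)) = - (-4 - \frac{6}{5}) = \left(-1\right) \left(- \frac{26}{5}\right) = \frac{26}{5}$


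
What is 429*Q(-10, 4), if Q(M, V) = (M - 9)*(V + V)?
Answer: -65208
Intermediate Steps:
Q(M, V) = 2*V*(-9 + M) (Q(M, V) = (-9 + M)*(2*V) = 2*V*(-9 + M))
429*Q(-10, 4) = 429*(2*4*(-9 - 10)) = 429*(2*4*(-19)) = 429*(-152) = -65208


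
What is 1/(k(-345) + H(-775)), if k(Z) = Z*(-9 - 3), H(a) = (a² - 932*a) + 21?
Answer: 1/1327086 ≈ 7.5353e-7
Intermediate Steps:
H(a) = 21 + a² - 932*a
k(Z) = -12*Z (k(Z) = Z*(-12) = -12*Z)
1/(k(-345) + H(-775)) = 1/(-12*(-345) + (21 + (-775)² - 932*(-775))) = 1/(4140 + (21 + 600625 + 722300)) = 1/(4140 + 1322946) = 1/1327086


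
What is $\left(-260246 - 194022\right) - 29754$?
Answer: $-484022$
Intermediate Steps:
$\left(-260246 - 194022\right) - 29754 = -454268 - 29754 = -484022$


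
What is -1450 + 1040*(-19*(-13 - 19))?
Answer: 630870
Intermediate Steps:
-1450 + 1040*(-19*(-13 - 19)) = -1450 + 1040*(-19*(-32)) = -1450 + 1040*608 = -1450 + 632320 = 630870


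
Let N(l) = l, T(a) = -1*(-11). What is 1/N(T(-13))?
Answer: 1/11 ≈ 0.090909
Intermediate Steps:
T(a) = 11
1/N(T(-13)) = 1/11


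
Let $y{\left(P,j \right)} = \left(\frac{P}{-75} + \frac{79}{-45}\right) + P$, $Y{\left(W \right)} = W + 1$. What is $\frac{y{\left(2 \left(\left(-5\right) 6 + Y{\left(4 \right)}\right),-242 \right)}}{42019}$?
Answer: $- \frac{2299}{1890855} \approx -0.0012159$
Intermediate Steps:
$Y{\left(W \right)} = 1 + W$
$y{\left(P,j \right)} = - \frac{79}{45} + \frac{74 P}{75}$ ($y{\left(P,j \right)} = \left(P \left(- \frac{1}{75}\right) + 79 \left(- \frac{1}{45}\right)\right) + P = \left(- \frac{P}{75} - \frac{79}{45}\right) + P = \left(- \frac{79}{45} - \frac{P}{75}\right) + P = - \frac{79}{45} + \frac{74 P}{75}$)
$\frac{y{\left(2 \left(\left(-5\right) 6 + Y{\left(4 \right)}\right),-242 \right)}}{42019} = \frac{- \frac{79}{45} + \frac{74 \cdot 2 \left(\left(-5\right) 6 + \left(1 + 4\right)\right)}{75}}{42019} = \left(- \frac{79}{45} + \frac{74 \cdot 2 \left(-30 + 5\right)}{75}\right) \frac{1}{42019} = \left(- \frac{79}{45} + \frac{74 \cdot 2 \left(-25\right)}{75}\right) \frac{1}{42019} = \left(- \frac{79}{45} + \frac{74}{75} \left(-50\right)\right) \frac{1}{42019} = \left(- \frac{79}{45} - \frac{148}{3}\right) \frac{1}{42019} = \left(- \frac{2299}{45}\right) \frac{1}{42019} = - \frac{2299}{1890855}$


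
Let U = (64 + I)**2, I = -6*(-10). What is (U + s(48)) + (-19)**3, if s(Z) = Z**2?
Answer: 10821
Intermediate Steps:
I = 60
U = 15376 (U = (64 + 60)**2 = 124**2 = 15376)
(U + s(48)) + (-19)**3 = (15376 + 48**2) + (-19)**3 = (15376 + 2304) - 6859 = 17680 - 6859 = 10821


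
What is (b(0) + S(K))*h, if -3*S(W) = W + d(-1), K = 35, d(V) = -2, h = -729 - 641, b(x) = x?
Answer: 15070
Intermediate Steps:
h = -1370
S(W) = 2/3 - W/3 (S(W) = -(W - 2)/3 = -(-2 + W)/3 = 2/3 - W/3)
(b(0) + S(K))*h = (0 + (2/3 - 1/3*35))*(-1370) = (0 + (2/3 - 35/3))*(-1370) = (0 - 11)*(-1370) = -11*(-1370) = 15070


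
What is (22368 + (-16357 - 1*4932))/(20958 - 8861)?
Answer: 1079/12097 ≈ 0.089196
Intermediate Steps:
(22368 + (-16357 - 1*4932))/(20958 - 8861) = (22368 + (-16357 - 4932))/12097 = (22368 - 21289)*(1/12097) = 1079*(1/12097) = 1079/12097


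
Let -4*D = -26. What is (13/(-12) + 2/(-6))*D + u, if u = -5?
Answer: -341/24 ≈ -14.208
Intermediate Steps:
D = 13/2 (D = -¼*(-26) = 13/2 ≈ 6.5000)
(13/(-12) + 2/(-6))*D + u = (13/(-12) + 2/(-6))*(13/2) - 5 = (13*(-1/12) + 2*(-⅙))*(13/2) - 5 = (-13/12 - ⅓)*(13/2) - 5 = -17/12*13/2 - 5 = -221/24 - 5 = -341/24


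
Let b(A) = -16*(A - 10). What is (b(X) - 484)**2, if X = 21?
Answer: 435600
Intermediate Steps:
b(A) = 160 - 16*A (b(A) = -16*(-10 + A) = 160 - 16*A)
(b(X) - 484)**2 = ((160 - 16*21) - 484)**2 = ((160 - 336) - 484)**2 = (-176 - 484)**2 = (-660)**2 = 435600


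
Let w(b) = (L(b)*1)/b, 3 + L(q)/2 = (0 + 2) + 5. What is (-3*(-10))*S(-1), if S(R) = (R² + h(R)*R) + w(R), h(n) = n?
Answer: -180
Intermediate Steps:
L(q) = 8 (L(q) = -6 + 2*((0 + 2) + 5) = -6 + 2*(2 + 5) = -6 + 2*7 = -6 + 14 = 8)
w(b) = 8/b (w(b) = (8*1)/b = 8/b)
S(R) = 2*R² + 8/R (S(R) = (R² + R*R) + 8/R = (R² + R²) + 8/R = 2*R² + 8/R)
(-3*(-10))*S(-1) = (-3*(-10))*(2*(4 + (-1)³)/(-1)) = 30*(2*(-1)*(4 - 1)) = 30*(2*(-1)*3) = 30*(-6) = -180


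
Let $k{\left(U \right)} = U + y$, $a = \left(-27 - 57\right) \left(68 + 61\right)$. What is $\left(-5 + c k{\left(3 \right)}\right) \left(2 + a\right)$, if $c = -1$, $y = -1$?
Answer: $75838$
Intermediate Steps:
$a = -10836$ ($a = \left(-84\right) 129 = -10836$)
$k{\left(U \right)} = -1 + U$ ($k{\left(U \right)} = U - 1 = -1 + U$)
$\left(-5 + c k{\left(3 \right)}\right) \left(2 + a\right) = \left(-5 - \left(-1 + 3\right)\right) \left(2 - 10836\right) = \left(-5 - 2\right) \left(-10834\right) = \left(-7\right) \left(-10834\right) = 75838$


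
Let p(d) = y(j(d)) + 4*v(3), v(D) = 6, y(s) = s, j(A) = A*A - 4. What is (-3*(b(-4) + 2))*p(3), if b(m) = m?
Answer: 174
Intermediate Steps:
j(A) = -4 + A² (j(A) = A² - 4 = -4 + A²)
p(d) = 20 + d² (p(d) = (-4 + d²) + 4*6 = (-4 + d²) + 24 = 20 + d²)
(-3*(b(-4) + 2))*p(3) = (-3*(-4 + 2))*(20 + 3²) = (-3*(-2))*(20 + 9) = 6*29 = 174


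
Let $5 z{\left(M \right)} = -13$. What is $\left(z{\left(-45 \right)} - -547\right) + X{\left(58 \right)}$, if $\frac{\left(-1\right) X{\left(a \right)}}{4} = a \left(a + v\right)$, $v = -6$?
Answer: $- \frac{57598}{5} \approx -11520.0$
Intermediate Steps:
$X{\left(a \right)} = - 4 a \left(-6 + a\right)$ ($X{\left(a \right)} = - 4 a \left(a - 6\right) = - 4 a \left(-6 + a\right)$)
$z{\left(M \right)} = - \frac{13}{5}$ ($z{\left(M \right)} = \frac{1}{5} \left(-13\right) = - \frac{13}{5}$)
$\left(z{\left(-45 \right)} - -547\right) + X{\left(58 \right)} = \left(- \frac{13}{5} - -547\right) + 4 \cdot 58 \left(6 - 58\right) = \left(- \frac{13}{5} + 547\right) + 4 \cdot 58 \left(6 - 58\right) = \frac{2722}{5} + 4 \cdot 58 \left(-52\right) = \frac{2722}{5} - 12064 = - \frac{57598}{5}$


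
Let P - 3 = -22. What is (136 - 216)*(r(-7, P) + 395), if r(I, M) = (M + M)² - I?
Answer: -147680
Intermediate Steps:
P = -19 (P = 3 - 22 = -19)
r(I, M) = -I + 4*M² (r(I, M) = (2*M)² - I = 4*M² - I = -I + 4*M²)
(136 - 216)*(r(-7, P) + 395) = (136 - 216)*((-1*(-7) + 4*(-19)²) + 395) = -80*((7 + 4*361) + 395) = -80*((7 + 1444) + 395) = -80*(1451 + 395) = -80*1846 = -147680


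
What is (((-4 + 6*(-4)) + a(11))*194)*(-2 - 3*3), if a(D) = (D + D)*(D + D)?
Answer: -973104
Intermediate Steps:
a(D) = 4*D**2 (a(D) = (2*D)*(2*D) = 4*D**2)
(((-4 + 6*(-4)) + a(11))*194)*(-2 - 3*3) = (((-4 + 6*(-4)) + 4*11**2)*194)*(-2 - 3*3) = (((-4 - 24) + 4*121)*194)*(-2 - 9) = ((-28 + 484)*194)*(-11) = (456*194)*(-11) = 88464*(-11) = -973104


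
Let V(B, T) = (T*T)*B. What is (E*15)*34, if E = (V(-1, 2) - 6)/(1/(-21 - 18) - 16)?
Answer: 7956/25 ≈ 318.24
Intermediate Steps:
V(B, T) = B*T² (V(B, T) = T²*B = B*T²)
E = 78/125 (E = (-1*2² - 6)/(1/(-21 - 18) - 16) = (-1*4 - 6)/(1/(-39) - 16) = (-4 - 6)/(-1/39 - 16) = -10/(-625/39) = -10*(-39/625) = 78/125 ≈ 0.62400)
(E*15)*34 = ((78/125)*15)*34 = (234/25)*34 = 7956/25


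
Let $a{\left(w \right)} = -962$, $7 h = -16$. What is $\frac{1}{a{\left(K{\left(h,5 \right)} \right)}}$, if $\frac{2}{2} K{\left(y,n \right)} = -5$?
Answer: $- \frac{1}{962} \approx -0.0010395$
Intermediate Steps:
$h = - \frac{16}{7}$ ($h = \frac{1}{7} \left(-16\right) = - \frac{16}{7} \approx -2.2857$)
$K{\left(y,n \right)} = -5$
$\frac{1}{a{\left(K{\left(h,5 \right)} \right)}} = \frac{1}{-962} = - \frac{1}{962}$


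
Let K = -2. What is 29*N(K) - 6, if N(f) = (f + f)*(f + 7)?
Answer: -586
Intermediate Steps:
N(f) = 2*f*(7 + f) (N(f) = (2*f)*(7 + f) = 2*f*(7 + f))
29*N(K) - 6 = 29*(2*(-2)*(7 - 2)) - 6 = 29*(2*(-2)*5) - 6 = 29*(-20) - 6 = -580 - 6 = -586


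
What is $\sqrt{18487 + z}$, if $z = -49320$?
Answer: $i \sqrt{30833} \approx 175.59 i$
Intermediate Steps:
$\sqrt{18487 + z} = \sqrt{18487 - 49320} = \sqrt{-30833} = i \sqrt{30833}$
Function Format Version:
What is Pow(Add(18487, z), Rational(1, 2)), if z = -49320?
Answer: Mul(I, Pow(30833, Rational(1, 2))) ≈ Mul(175.59, I)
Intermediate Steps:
Pow(Add(18487, z), Rational(1, 2)) = Pow(Add(18487, -49320), Rational(1, 2)) = Pow(-30833, Rational(1, 2)) = Mul(I, Pow(30833, Rational(1, 2)))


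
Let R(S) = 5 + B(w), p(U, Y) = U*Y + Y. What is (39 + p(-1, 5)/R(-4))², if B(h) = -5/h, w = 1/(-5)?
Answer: 1521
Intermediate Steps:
w = -⅕ ≈ -0.20000
p(U, Y) = Y + U*Y
R(S) = 30 (R(S) = 5 - 5/(-⅕) = 5 - 5*(-5) = 5 + 25 = 30)
(39 + p(-1, 5)/R(-4))² = (39 + (5*(1 - 1))/30)² = (39 + (5*0)*(1/30))² = (39 + 0*(1/30))² = (39 + 0)² = 39² = 1521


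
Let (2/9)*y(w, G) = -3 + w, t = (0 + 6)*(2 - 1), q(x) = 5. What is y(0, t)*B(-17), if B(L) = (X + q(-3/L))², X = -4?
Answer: -27/2 ≈ -13.500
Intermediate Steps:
B(L) = 1 (B(L) = (-4 + 5)² = 1² = 1)
t = 6 (t = 6*1 = 6)
y(w, G) = -27/2 + 9*w/2 (y(w, G) = 9*(-3 + w)/2 = -27/2 + 9*w/2)
y(0, t)*B(-17) = (-27/2 + (9/2)*0)*1 = (-27/2 + 0)*1 = -27/2*1 = -27/2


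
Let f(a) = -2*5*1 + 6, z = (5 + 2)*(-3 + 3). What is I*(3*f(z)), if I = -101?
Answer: 1212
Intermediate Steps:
z = 0 (z = 7*0 = 0)
f(a) = -4 (f(a) = -10*1 + 6 = -10 + 6 = -4)
I*(3*f(z)) = -303*(-4) = -101*(-12) = 1212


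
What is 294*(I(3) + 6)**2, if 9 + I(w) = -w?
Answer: 10584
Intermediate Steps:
I(w) = -9 - w
294*(I(3) + 6)**2 = 294*((-9 - 1*3) + 6)**2 = 294*((-9 - 3) + 6)**2 = 294*(-12 + 6)**2 = 294*(-6)**2 = 294*36 = 10584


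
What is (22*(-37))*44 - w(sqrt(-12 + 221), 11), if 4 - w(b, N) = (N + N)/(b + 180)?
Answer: -1153077660/32191 - 22*sqrt(209)/32191 ≈ -35820.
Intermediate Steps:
w(b, N) = 4 - 2*N/(180 + b) (w(b, N) = 4 - (N + N)/(b + 180) = 4 - 2*N/(180 + b))
(22*(-37))*44 - w(sqrt(-12 + 221), 11) = (22*(-37))*44 - 2*(360 - 1*11 + 2*sqrt(-12 + 221))/(180 + sqrt(-12 + 221)) = -814*44 - 2*(360 - 11 + 2*sqrt(209))/(180 + sqrt(209)) = -35816 - 2*(349 + 2*sqrt(209))/(180 + sqrt(209))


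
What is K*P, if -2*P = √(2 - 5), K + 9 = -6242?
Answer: 6251*I*√3/2 ≈ 5413.5*I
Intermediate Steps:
K = -6251 (K = -9 - 6242 = -6251)
P = -I*√3/2 (P = -√(2 - 5)/2 = -I*√3/2 ≈ -0.86602*I)
K*P = -(-6251)*I*√3/2 = 6251*I*√3/2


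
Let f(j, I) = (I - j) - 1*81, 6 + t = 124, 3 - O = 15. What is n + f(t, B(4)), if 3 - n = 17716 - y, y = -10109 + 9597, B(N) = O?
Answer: -18436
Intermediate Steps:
O = -12 (O = 3 - 1*15 = 3 - 15 = -12)
t = 118 (t = -6 + 124 = 118)
B(N) = -12
f(j, I) = -81 + I - j (f(j, I) = (I - j) - 81 = -81 + I - j)
y = -512
n = -18225 (n = 3 - (17716 - 1*(-512)) = 3 - (17716 + 512) = 3 - 1*18228 = 3 - 18228 = -18225)
n + f(t, B(4)) = -18225 + (-81 - 12 - 1*118) = -18225 + (-81 - 12 - 118) = -18225 - 211 = -18436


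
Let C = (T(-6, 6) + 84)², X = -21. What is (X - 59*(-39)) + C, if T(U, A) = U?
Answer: 8364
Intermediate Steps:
C = 6084 (C = (-6 + 84)² = 78² = 6084)
(X - 59*(-39)) + C = (-21 - 59*(-39)) + 6084 = (-21 + 2301) + 6084 = 2280 + 6084 = 8364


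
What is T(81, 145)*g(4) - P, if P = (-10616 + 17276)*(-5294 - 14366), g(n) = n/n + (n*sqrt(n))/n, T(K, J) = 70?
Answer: 130935810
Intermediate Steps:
g(n) = 1 + sqrt(n) (g(n) = 1 + n**(3/2)/n = 1 + sqrt(n))
P = -130935600 (P = 6660*(-19660) = -130935600)
T(81, 145)*g(4) - P = 70*(1 + sqrt(4)) - 1*(-130935600) = 70*(1 + 2) + 130935600 = 70*3 + 130935600 = 210 + 130935600 = 130935810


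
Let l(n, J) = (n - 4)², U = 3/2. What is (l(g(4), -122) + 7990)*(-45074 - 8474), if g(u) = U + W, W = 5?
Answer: -428183195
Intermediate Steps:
U = 3/2 (U = 3*(½) = 3/2 ≈ 1.5000)
g(u) = 13/2 (g(u) = 3/2 + 5 = 13/2)
l(n, J) = (-4 + n)²
(l(g(4), -122) + 7990)*(-45074 - 8474) = ((-4 + 13/2)² + 7990)*(-45074 - 8474) = ((5/2)² + 7990)*(-53548) = (25/4 + 7990)*(-53548) = (31985/4)*(-53548) = -428183195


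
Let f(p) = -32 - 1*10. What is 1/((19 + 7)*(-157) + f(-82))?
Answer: -1/4124 ≈ -0.00024248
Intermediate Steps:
f(p) = -42 (f(p) = -32 - 10 = -42)
1/((19 + 7)*(-157) + f(-82)) = 1/((19 + 7)*(-157) - 42) = 1/(26*(-157) - 42) = 1/(-4082 - 42) = 1/(-4124) = -1/4124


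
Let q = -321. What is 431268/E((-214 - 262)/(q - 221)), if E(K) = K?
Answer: 58436814/119 ≈ 4.9107e+5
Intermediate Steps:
431268/E((-214 - 262)/(q - 221)) = 431268/(((-214 - 262)/(-321 - 221))) = 431268/((-476/(-542))) = 431268/((-476*(-1/542))) = 431268/(238/271) = 431268*(271/238) = 58436814/119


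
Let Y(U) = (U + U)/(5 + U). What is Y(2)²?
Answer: 16/49 ≈ 0.32653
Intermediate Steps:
Y(U) = 2*U/(5 + U) (Y(U) = (2*U)/(5 + U) = 2*U/(5 + U))
Y(2)² = (2*2/(5 + 2))² = (2*2/7)² = (2*2*(⅐))² = (4/7)² = 16/49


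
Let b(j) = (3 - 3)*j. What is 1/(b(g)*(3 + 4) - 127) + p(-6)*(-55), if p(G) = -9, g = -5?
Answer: 62864/127 ≈ 494.99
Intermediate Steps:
b(j) = 0 (b(j) = 0*j = 0)
1/(b(g)*(3 + 4) - 127) + p(-6)*(-55) = 1/(0*(3 + 4) - 127) - 9*(-55) = 1/(0*7 - 127) + 495 = 1/(0 - 127) + 495 = 1/(-127) + 495 = -1/127 + 495 = 62864/127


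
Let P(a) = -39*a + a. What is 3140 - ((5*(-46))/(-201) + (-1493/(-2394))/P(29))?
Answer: 554819830391/176758596 ≈ 3138.9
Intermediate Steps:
P(a) = -38*a
3140 - ((5*(-46))/(-201) + (-1493/(-2394))/P(29)) = 3140 - ((5*(-46))/(-201) + (-1493/(-2394))/((-38*29))) = 3140 - (-230*(-1/201) - 1493*(-1/2394)/(-1102)) = 3140 - (230/201 + (1493/2394)*(-1/1102)) = 3140 - (230/201 - 1493/2638188) = 3140 - 1*202161049/176758596 = 3140 - 202161049/176758596 = 554819830391/176758596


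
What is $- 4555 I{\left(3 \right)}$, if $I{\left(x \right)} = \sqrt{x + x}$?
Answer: $- 4555 \sqrt{6} \approx -11157.0$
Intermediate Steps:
$I{\left(x \right)} = \sqrt{2} \sqrt{x}$ ($I{\left(x \right)} = \sqrt{2 x} = \sqrt{2} \sqrt{x}$)
$- 4555 I{\left(3 \right)} = - 4555 \sqrt{2} \sqrt{3} = - 4555 \sqrt{6}$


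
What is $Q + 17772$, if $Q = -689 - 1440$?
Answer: $15643$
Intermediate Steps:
$Q = -2129$
$Q + 17772 = -2129 + 17772 = 15643$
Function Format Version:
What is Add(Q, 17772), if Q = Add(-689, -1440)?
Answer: 15643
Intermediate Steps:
Q = -2129
Add(Q, 17772) = Add(-2129, 17772) = 15643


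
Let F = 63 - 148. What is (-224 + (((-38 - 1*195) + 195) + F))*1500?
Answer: -520500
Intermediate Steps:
F = -85
(-224 + (((-38 - 1*195) + 195) + F))*1500 = (-224 + (((-38 - 1*195) + 195) - 85))*1500 = (-224 + (((-38 - 195) + 195) - 85))*1500 = (-224 + ((-233 + 195) - 85))*1500 = (-224 + (-38 - 85))*1500 = (-224 - 123)*1500 = -347*1500 = -520500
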